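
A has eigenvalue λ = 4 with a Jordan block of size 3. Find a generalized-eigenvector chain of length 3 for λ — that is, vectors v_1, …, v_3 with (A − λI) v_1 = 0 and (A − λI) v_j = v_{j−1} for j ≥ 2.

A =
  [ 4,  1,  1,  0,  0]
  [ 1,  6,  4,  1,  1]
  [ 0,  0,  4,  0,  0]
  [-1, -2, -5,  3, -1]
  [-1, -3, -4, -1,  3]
A Jordan chain for λ = 4 of length 3:
v_1 = (1, 0, 0, 0, -1)ᵀ
v_2 = (0, 1, 0, -1, -1)ᵀ
v_3 = (1, 0, 0, 0, 0)ᵀ

Let N = A − (4)·I. We want v_3 with N^3 v_3 = 0 but N^2 v_3 ≠ 0; then v_{j-1} := N · v_j for j = 3, …, 2.

Pick v_3 = (1, 0, 0, 0, 0)ᵀ.
Then v_2 = N · v_3 = (0, 1, 0, -1, -1)ᵀ.
Then v_1 = N · v_2 = (1, 0, 0, 0, -1)ᵀ.

Sanity check: (A − (4)·I) v_1 = (0, 0, 0, 0, 0)ᵀ = 0. ✓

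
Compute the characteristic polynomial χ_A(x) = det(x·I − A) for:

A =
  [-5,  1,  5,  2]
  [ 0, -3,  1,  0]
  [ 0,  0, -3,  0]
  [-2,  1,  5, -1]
x^4 + 12*x^3 + 54*x^2 + 108*x + 81

Expanding det(x·I − A) (e.g. by cofactor expansion or by noting that A is similar to its Jordan form J, which has the same characteristic polynomial as A) gives
  χ_A(x) = x^4 + 12*x^3 + 54*x^2 + 108*x + 81
which factors as (x + 3)^4. The eigenvalues (with algebraic multiplicities) are λ = -3 with multiplicity 4.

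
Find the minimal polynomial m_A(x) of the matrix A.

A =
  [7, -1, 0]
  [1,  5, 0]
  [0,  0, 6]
x^2 - 12*x + 36

The characteristic polynomial is χ_A(x) = (x - 6)^3, so the eigenvalues are known. The minimal polynomial is
  m_A(x) = Π_λ (x − λ)^{k_λ}
where k_λ is the size of the *largest* Jordan block for λ (equivalently, the smallest k with (A − λI)^k v = 0 for every generalised eigenvector v of λ).

  λ = 6: largest Jordan block has size 2, contributing (x − 6)^2

So m_A(x) = (x - 6)^2 = x^2 - 12*x + 36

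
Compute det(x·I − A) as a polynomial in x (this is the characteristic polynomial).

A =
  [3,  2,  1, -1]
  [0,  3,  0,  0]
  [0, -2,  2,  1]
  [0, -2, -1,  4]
x^4 - 12*x^3 + 54*x^2 - 108*x + 81

Expanding det(x·I − A) (e.g. by cofactor expansion or by noting that A is similar to its Jordan form J, which has the same characteristic polynomial as A) gives
  χ_A(x) = x^4 - 12*x^3 + 54*x^2 - 108*x + 81
which factors as (x - 3)^4. The eigenvalues (with algebraic multiplicities) are λ = 3 with multiplicity 4.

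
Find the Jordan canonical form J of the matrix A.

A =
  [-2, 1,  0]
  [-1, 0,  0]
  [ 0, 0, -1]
J_2(-1) ⊕ J_1(-1)

The characteristic polynomial is
  det(x·I − A) = x^3 + 3*x^2 + 3*x + 1 = (x + 1)^3

Eigenvalues and multiplicities (the geometric multiplicity of λ is n − rank(A − λI), which equals the number of Jordan blocks for λ):
  λ = -1: algebraic multiplicity = 3, geometric multiplicity = 2

Determining the block sizes for each eigenvalue:
  λ = -1: 2 blocks summing to 3 forces exactly one block of size 2 and the rest size 1 → block sizes [2, 1]

Assembling the blocks gives a Jordan form
J =
  [-1,  1,  0]
  [ 0, -1,  0]
  [ 0,  0, -1]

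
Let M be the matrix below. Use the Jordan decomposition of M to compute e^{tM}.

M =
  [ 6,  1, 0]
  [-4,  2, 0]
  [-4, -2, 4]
e^{tM} =
  [2*t*exp(4*t) + exp(4*t), t*exp(4*t), 0]
  [-4*t*exp(4*t), -2*t*exp(4*t) + exp(4*t), 0]
  [-4*t*exp(4*t), -2*t*exp(4*t), exp(4*t)]

Strategy: write M = P · J · P⁻¹ where J is a Jordan canonical form, so e^{tM} = P · e^{tJ} · P⁻¹, and e^{tJ} can be computed block-by-block.

M has Jordan form
J =
  [4, 1, 0]
  [0, 4, 0]
  [0, 0, 4]
(up to reordering of blocks).

Per-block formulas:
  For a 1×1 block at λ = 4: exp(t · [4]) = [e^(4t)].
  For a 2×2 Jordan block J_2(4): exp(t · J_2(4)) = e^(4t)·(I + t·N), where N is the 2×2 nilpotent shift.

After assembling e^{tJ} and conjugating by P, we get:

e^{tM} =
  [2*t*exp(4*t) + exp(4*t), t*exp(4*t), 0]
  [-4*t*exp(4*t), -2*t*exp(4*t) + exp(4*t), 0]
  [-4*t*exp(4*t), -2*t*exp(4*t), exp(4*t)]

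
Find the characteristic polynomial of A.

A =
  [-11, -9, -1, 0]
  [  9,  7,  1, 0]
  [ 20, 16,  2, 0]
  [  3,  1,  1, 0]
x^4 + 2*x^3

Expanding det(x·I − A) (e.g. by cofactor expansion or by noting that A is similar to its Jordan form J, which has the same characteristic polynomial as A) gives
  χ_A(x) = x^4 + 2*x^3
which factors as x^3*(x + 2). The eigenvalues (with algebraic multiplicities) are λ = -2 with multiplicity 1, λ = 0 with multiplicity 3.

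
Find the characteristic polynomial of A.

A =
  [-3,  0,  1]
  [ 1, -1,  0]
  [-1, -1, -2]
x^3 + 6*x^2 + 12*x + 8

Expanding det(x·I − A) (e.g. by cofactor expansion or by noting that A is similar to its Jordan form J, which has the same characteristic polynomial as A) gives
  χ_A(x) = x^3 + 6*x^2 + 12*x + 8
which factors as (x + 2)^3. The eigenvalues (with algebraic multiplicities) are λ = -2 with multiplicity 3.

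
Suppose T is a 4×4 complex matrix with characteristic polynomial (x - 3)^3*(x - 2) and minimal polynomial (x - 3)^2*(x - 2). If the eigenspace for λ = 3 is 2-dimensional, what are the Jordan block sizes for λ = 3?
Block sizes for λ = 3: [2, 1]

Step 1 — from the characteristic polynomial, algebraic multiplicity of λ = 3 is 3. From dim ker(T − (3)·I) = 2, there are exactly 2 Jordan blocks for λ = 3.
Step 2 — from the minimal polynomial, the factor (x − 3)^2 tells us the largest block for λ = 3 has size 2.
Step 3 — with total size 3, 2 blocks, and largest block 2, the block sizes (in nonincreasing order) are [2, 1].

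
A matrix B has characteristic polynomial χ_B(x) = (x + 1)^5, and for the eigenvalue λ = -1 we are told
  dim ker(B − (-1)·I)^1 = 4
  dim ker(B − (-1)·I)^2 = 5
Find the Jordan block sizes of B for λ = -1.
Block sizes for λ = -1: [2, 1, 1, 1]

From the dimensions of kernels of powers, the number of Jordan blocks of size at least j is d_j − d_{j−1} where d_j = dim ker(N^j) (with d_0 = 0). Computing the differences gives [4, 1].
The number of blocks of size exactly k is (#blocks of size ≥ k) − (#blocks of size ≥ k + 1), so the partition is: 3 block(s) of size 1, 1 block(s) of size 2.
In nonincreasing order the block sizes are [2, 1, 1, 1].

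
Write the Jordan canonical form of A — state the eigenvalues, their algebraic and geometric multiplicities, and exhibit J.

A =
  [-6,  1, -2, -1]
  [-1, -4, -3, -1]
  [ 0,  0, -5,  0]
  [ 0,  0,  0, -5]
J_3(-5) ⊕ J_1(-5)

The characteristic polynomial is
  det(x·I − A) = x^4 + 20*x^3 + 150*x^2 + 500*x + 625 = (x + 5)^4

Eigenvalues and multiplicities (the geometric multiplicity of λ is n − rank(A − λI), which equals the number of Jordan blocks for λ):
  λ = -5: algebraic multiplicity = 4, geometric multiplicity = 2

Determining the block sizes for each eigenvalue:
  λ = -5: with am = 4 and gm = 2, the partition is not yet determined (e.g. several partitions of 4 into 2 parts exist). Let N = A − (-5)·I. Computing rank(N^1) = 2, rank(N^2) = 1, rank(N^3) = 0; the number of blocks of size ≥ j is rank(N^{j−1}) − rank(N^j), giving [2, 1, 1]. So we have 1 block(s) of size 3, 1 block(s) of size 1 → block sizes [3, 1]

Assembling the blocks gives a Jordan form
J =
  [-5,  1,  0,  0]
  [ 0, -5,  1,  0]
  [ 0,  0, -5,  0]
  [ 0,  0,  0, -5]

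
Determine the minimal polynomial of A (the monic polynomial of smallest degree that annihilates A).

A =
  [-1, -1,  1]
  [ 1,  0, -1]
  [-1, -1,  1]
x^3

The characteristic polynomial is χ_A(x) = x^3, so the eigenvalues are known. The minimal polynomial is
  m_A(x) = Π_λ (x − λ)^{k_λ}
where k_λ is the size of the *largest* Jordan block for λ (equivalently, the smallest k with (A − λI)^k v = 0 for every generalised eigenvector v of λ).

  λ = 0: largest Jordan block has size 3, contributing (x − 0)^3

So m_A(x) = x^3 = x^3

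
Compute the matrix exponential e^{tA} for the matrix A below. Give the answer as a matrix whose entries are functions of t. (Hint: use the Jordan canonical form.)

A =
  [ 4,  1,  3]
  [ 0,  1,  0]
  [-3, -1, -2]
e^{tA} =
  [3*t*exp(t) + exp(t), t*exp(t), 3*t*exp(t)]
  [0, exp(t), 0]
  [-3*t*exp(t), -t*exp(t), -3*t*exp(t) + exp(t)]

Strategy: write A = P · J · P⁻¹ where J is a Jordan canonical form, so e^{tA} = P · e^{tJ} · P⁻¹, and e^{tJ} can be computed block-by-block.

A has Jordan form
J =
  [1, 1, 0]
  [0, 1, 0]
  [0, 0, 1]
(up to reordering of blocks).

Per-block formulas:
  For a 1×1 block at λ = 1: exp(t · [1]) = [e^(1t)].
  For a 2×2 Jordan block J_2(1): exp(t · J_2(1)) = e^(1t)·(I + t·N), where N is the 2×2 nilpotent shift.

After assembling e^{tJ} and conjugating by P, we get:

e^{tA} =
  [3*t*exp(t) + exp(t), t*exp(t), 3*t*exp(t)]
  [0, exp(t), 0]
  [-3*t*exp(t), -t*exp(t), -3*t*exp(t) + exp(t)]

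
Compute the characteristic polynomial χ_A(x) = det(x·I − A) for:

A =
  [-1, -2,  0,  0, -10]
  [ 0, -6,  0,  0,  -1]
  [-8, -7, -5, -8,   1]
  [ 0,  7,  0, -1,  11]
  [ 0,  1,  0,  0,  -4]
x^5 + 17*x^4 + 106*x^3 + 290*x^2 + 325*x + 125

Expanding det(x·I − A) (e.g. by cofactor expansion or by noting that A is similar to its Jordan form J, which has the same characteristic polynomial as A) gives
  χ_A(x) = x^5 + 17*x^4 + 106*x^3 + 290*x^2 + 325*x + 125
which factors as (x + 1)^2*(x + 5)^3. The eigenvalues (with algebraic multiplicities) are λ = -5 with multiplicity 3, λ = -1 with multiplicity 2.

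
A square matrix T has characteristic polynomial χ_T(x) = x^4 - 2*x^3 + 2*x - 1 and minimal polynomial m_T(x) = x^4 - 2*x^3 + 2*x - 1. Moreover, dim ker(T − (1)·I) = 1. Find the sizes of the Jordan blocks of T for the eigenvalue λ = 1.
Block sizes for λ = 1: [3]

Step 1 — from the characteristic polynomial, algebraic multiplicity of λ = 1 is 3. From dim ker(T − (1)·I) = 1, there are exactly 1 Jordan blocks for λ = 1.
Step 2 — from the minimal polynomial, the factor (x − 1)^3 tells us the largest block for λ = 1 has size 3.
Step 3 — with total size 3, 1 blocks, and largest block 3, the block sizes (in nonincreasing order) are [3].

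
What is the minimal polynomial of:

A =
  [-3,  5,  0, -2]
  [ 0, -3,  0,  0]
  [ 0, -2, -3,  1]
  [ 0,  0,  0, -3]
x^2 + 6*x + 9

The characteristic polynomial is χ_A(x) = (x + 3)^4, so the eigenvalues are known. The minimal polynomial is
  m_A(x) = Π_λ (x − λ)^{k_λ}
where k_λ is the size of the *largest* Jordan block for λ (equivalently, the smallest k with (A − λI)^k v = 0 for every generalised eigenvector v of λ).

  λ = -3: largest Jordan block has size 2, contributing (x + 3)^2

So m_A(x) = (x + 3)^2 = x^2 + 6*x + 9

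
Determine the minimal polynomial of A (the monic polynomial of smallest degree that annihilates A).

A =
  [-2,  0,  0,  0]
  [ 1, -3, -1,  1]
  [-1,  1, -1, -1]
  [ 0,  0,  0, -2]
x^2 + 4*x + 4

The characteristic polynomial is χ_A(x) = (x + 2)^4, so the eigenvalues are known. The minimal polynomial is
  m_A(x) = Π_λ (x − λ)^{k_λ}
where k_λ is the size of the *largest* Jordan block for λ (equivalently, the smallest k with (A − λI)^k v = 0 for every generalised eigenvector v of λ).

  λ = -2: largest Jordan block has size 2, contributing (x + 2)^2

So m_A(x) = (x + 2)^2 = x^2 + 4*x + 4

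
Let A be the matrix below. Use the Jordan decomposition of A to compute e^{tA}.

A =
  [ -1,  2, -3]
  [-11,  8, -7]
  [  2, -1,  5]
e^{tA} =
  [-3*t^2*exp(4*t)/2 - 5*t*exp(4*t) + exp(4*t), t^2*exp(4*t)/2 + 2*t*exp(4*t), -t^2*exp(4*t) - 3*t*exp(4*t)]
  [-3*t^2*exp(4*t)/2 - 11*t*exp(4*t), t^2*exp(4*t)/2 + 4*t*exp(4*t) + exp(4*t), -t^2*exp(4*t) - 7*t*exp(4*t)]
  [3*t^2*exp(4*t)/2 + 2*t*exp(4*t), -t^2*exp(4*t)/2 - t*exp(4*t), t^2*exp(4*t) + t*exp(4*t) + exp(4*t)]

Strategy: write A = P · J · P⁻¹ where J is a Jordan canonical form, so e^{tA} = P · e^{tJ} · P⁻¹, and e^{tJ} can be computed block-by-block.

A has Jordan form
J =
  [4, 1, 0]
  [0, 4, 1]
  [0, 0, 4]
(up to reordering of blocks).

Per-block formulas:
  For a 3×3 Jordan block J_3(4): exp(t · J_3(4)) = e^(4t)·(I + t·N + (t^2/2)·N^2), where N is the 3×3 nilpotent shift.

After assembling e^{tJ} and conjugating by P, we get:

e^{tA} =
  [-3*t^2*exp(4*t)/2 - 5*t*exp(4*t) + exp(4*t), t^2*exp(4*t)/2 + 2*t*exp(4*t), -t^2*exp(4*t) - 3*t*exp(4*t)]
  [-3*t^2*exp(4*t)/2 - 11*t*exp(4*t), t^2*exp(4*t)/2 + 4*t*exp(4*t) + exp(4*t), -t^2*exp(4*t) - 7*t*exp(4*t)]
  [3*t^2*exp(4*t)/2 + 2*t*exp(4*t), -t^2*exp(4*t)/2 - t*exp(4*t), t^2*exp(4*t) + t*exp(4*t) + exp(4*t)]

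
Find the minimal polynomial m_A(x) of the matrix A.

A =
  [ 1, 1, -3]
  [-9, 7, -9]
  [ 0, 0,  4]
x^2 - 8*x + 16

The characteristic polynomial is χ_A(x) = (x - 4)^3, so the eigenvalues are known. The minimal polynomial is
  m_A(x) = Π_λ (x − λ)^{k_λ}
where k_λ is the size of the *largest* Jordan block for λ (equivalently, the smallest k with (A − λI)^k v = 0 for every generalised eigenvector v of λ).

  λ = 4: largest Jordan block has size 2, contributing (x − 4)^2

So m_A(x) = (x - 4)^2 = x^2 - 8*x + 16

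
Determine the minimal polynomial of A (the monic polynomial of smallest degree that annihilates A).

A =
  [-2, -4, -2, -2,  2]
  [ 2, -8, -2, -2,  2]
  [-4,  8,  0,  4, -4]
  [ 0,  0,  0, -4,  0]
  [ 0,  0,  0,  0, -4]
x^2 + 6*x + 8

The characteristic polynomial is χ_A(x) = (x + 2)*(x + 4)^4, so the eigenvalues are known. The minimal polynomial is
  m_A(x) = Π_λ (x − λ)^{k_λ}
where k_λ is the size of the *largest* Jordan block for λ (equivalently, the smallest k with (A − λI)^k v = 0 for every generalised eigenvector v of λ).

  λ = -4: largest Jordan block has size 1, contributing (x + 4)
  λ = -2: largest Jordan block has size 1, contributing (x + 2)

So m_A(x) = (x + 2)*(x + 4) = x^2 + 6*x + 8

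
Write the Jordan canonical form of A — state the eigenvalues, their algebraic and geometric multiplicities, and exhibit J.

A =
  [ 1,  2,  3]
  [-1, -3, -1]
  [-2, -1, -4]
J_3(-2)

The characteristic polynomial is
  det(x·I − A) = x^3 + 6*x^2 + 12*x + 8 = (x + 2)^3

Eigenvalues and multiplicities (the geometric multiplicity of λ is n − rank(A − λI), which equals the number of Jordan blocks for λ):
  λ = -2: algebraic multiplicity = 3, geometric multiplicity = 1

Determining the block sizes for each eigenvalue:
  λ = -2: one block (gm = 1), so the single block has size am = 3 → block sizes [3]

Assembling the blocks gives a Jordan form
J =
  [-2,  1,  0]
  [ 0, -2,  1]
  [ 0,  0, -2]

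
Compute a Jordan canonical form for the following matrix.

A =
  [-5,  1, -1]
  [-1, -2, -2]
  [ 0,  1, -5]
J_3(-4)

The characteristic polynomial is
  det(x·I − A) = x^3 + 12*x^2 + 48*x + 64 = (x + 4)^3

Eigenvalues and multiplicities (the geometric multiplicity of λ is n − rank(A − λI), which equals the number of Jordan blocks for λ):
  λ = -4: algebraic multiplicity = 3, geometric multiplicity = 1

Determining the block sizes for each eigenvalue:
  λ = -4: one block (gm = 1), so the single block has size am = 3 → block sizes [3]

Assembling the blocks gives a Jordan form
J =
  [-4,  1,  0]
  [ 0, -4,  1]
  [ 0,  0, -4]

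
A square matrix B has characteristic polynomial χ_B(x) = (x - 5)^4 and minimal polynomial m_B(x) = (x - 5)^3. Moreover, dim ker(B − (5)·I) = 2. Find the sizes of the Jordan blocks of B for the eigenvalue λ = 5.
Block sizes for λ = 5: [3, 1]

Step 1 — from the characteristic polynomial, algebraic multiplicity of λ = 5 is 4. From dim ker(B − (5)·I) = 2, there are exactly 2 Jordan blocks for λ = 5.
Step 2 — from the minimal polynomial, the factor (x − 5)^3 tells us the largest block for λ = 5 has size 3.
Step 3 — with total size 4, 2 blocks, and largest block 3, the block sizes (in nonincreasing order) are [3, 1].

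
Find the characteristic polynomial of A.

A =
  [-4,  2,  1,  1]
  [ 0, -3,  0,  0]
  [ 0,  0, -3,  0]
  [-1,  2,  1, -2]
x^4 + 12*x^3 + 54*x^2 + 108*x + 81

Expanding det(x·I − A) (e.g. by cofactor expansion or by noting that A is similar to its Jordan form J, which has the same characteristic polynomial as A) gives
  χ_A(x) = x^4 + 12*x^3 + 54*x^2 + 108*x + 81
which factors as (x + 3)^4. The eigenvalues (with algebraic multiplicities) are λ = -3 with multiplicity 4.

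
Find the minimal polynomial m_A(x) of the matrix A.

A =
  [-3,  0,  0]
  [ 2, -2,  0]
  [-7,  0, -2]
x^2 + 5*x + 6

The characteristic polynomial is χ_A(x) = (x + 2)^2*(x + 3), so the eigenvalues are known. The minimal polynomial is
  m_A(x) = Π_λ (x − λ)^{k_λ}
where k_λ is the size of the *largest* Jordan block for λ (equivalently, the smallest k with (A − λI)^k v = 0 for every generalised eigenvector v of λ).

  λ = -3: largest Jordan block has size 1, contributing (x + 3)
  λ = -2: largest Jordan block has size 1, contributing (x + 2)

So m_A(x) = (x + 2)*(x + 3) = x^2 + 5*x + 6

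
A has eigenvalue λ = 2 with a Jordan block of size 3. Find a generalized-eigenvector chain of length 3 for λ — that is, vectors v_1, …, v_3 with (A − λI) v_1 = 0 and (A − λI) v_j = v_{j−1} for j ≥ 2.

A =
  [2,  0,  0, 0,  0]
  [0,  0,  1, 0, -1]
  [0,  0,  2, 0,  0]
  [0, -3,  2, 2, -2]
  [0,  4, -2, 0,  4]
A Jordan chain for λ = 2 of length 3:
v_1 = (0, 0, 0, -2, 0)ᵀ
v_2 = (0, -2, 0, -3, 4)ᵀ
v_3 = (0, 1, 0, 0, 0)ᵀ

Let N = A − (2)·I. We want v_3 with N^3 v_3 = 0 but N^2 v_3 ≠ 0; then v_{j-1} := N · v_j for j = 3, …, 2.

Pick v_3 = (0, 1, 0, 0, 0)ᵀ.
Then v_2 = N · v_3 = (0, -2, 0, -3, 4)ᵀ.
Then v_1 = N · v_2 = (0, 0, 0, -2, 0)ᵀ.

Sanity check: (A − (2)·I) v_1 = (0, 0, 0, 0, 0)ᵀ = 0. ✓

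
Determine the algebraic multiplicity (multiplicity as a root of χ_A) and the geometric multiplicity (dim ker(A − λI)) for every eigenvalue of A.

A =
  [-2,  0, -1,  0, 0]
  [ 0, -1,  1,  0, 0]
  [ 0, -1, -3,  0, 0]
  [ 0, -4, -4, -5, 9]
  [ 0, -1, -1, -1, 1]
λ = -2: alg = 5, geom = 2

Step 1 — factor the characteristic polynomial to read off the algebraic multiplicities:
  χ_A(x) = (x + 2)^5

Step 2 — compute geometric multiplicities via the rank-nullity identity g(λ) = n − rank(A − λI):
  rank(A − (-2)·I) = 3, so dim ker(A − (-2)·I) = n − 3 = 2

Summary:
  λ = -2: algebraic multiplicity = 5, geometric multiplicity = 2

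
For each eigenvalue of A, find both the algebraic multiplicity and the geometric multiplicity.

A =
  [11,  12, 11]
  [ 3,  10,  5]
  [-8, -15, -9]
λ = 4: alg = 3, geom = 1

Step 1 — factor the characteristic polynomial to read off the algebraic multiplicities:
  χ_A(x) = (x - 4)^3

Step 2 — compute geometric multiplicities via the rank-nullity identity g(λ) = n − rank(A − λI):
  rank(A − (4)·I) = 2, so dim ker(A − (4)·I) = n − 2 = 1

Summary:
  λ = 4: algebraic multiplicity = 3, geometric multiplicity = 1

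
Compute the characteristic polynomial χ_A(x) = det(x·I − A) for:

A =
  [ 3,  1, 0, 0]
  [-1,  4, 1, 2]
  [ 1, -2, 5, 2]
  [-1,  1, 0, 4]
x^4 - 16*x^3 + 96*x^2 - 256*x + 256

Expanding det(x·I − A) (e.g. by cofactor expansion or by noting that A is similar to its Jordan form J, which has the same characteristic polynomial as A) gives
  χ_A(x) = x^4 - 16*x^3 + 96*x^2 - 256*x + 256
which factors as (x - 4)^4. The eigenvalues (with algebraic multiplicities) are λ = 4 with multiplicity 4.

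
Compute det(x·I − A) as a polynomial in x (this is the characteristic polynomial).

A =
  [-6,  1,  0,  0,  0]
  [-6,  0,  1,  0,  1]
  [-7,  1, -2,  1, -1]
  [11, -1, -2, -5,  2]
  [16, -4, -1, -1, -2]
x^5 + 15*x^4 + 90*x^3 + 270*x^2 + 405*x + 243

Expanding det(x·I − A) (e.g. by cofactor expansion or by noting that A is similar to its Jordan form J, which has the same characteristic polynomial as A) gives
  χ_A(x) = x^5 + 15*x^4 + 90*x^3 + 270*x^2 + 405*x + 243
which factors as (x + 3)^5. The eigenvalues (with algebraic multiplicities) are λ = -3 with multiplicity 5.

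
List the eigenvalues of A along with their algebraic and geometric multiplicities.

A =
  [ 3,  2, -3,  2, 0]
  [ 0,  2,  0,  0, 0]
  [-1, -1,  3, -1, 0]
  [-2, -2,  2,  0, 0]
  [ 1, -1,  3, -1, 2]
λ = 2: alg = 5, geom = 3

Step 1 — factor the characteristic polynomial to read off the algebraic multiplicities:
  χ_A(x) = (x - 2)^5

Step 2 — compute geometric multiplicities via the rank-nullity identity g(λ) = n − rank(A − λI):
  rank(A − (2)·I) = 2, so dim ker(A − (2)·I) = n − 2 = 3

Summary:
  λ = 2: algebraic multiplicity = 5, geometric multiplicity = 3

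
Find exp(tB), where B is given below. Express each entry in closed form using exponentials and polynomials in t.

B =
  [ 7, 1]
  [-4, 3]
e^{tB} =
  [2*t*exp(5*t) + exp(5*t), t*exp(5*t)]
  [-4*t*exp(5*t), -2*t*exp(5*t) + exp(5*t)]

Strategy: write B = P · J · P⁻¹ where J is a Jordan canonical form, so e^{tB} = P · e^{tJ} · P⁻¹, and e^{tJ} can be computed block-by-block.

B has Jordan form
J =
  [5, 1]
  [0, 5]
(up to reordering of blocks).

Per-block formulas:
  For a 2×2 Jordan block J_2(5): exp(t · J_2(5)) = e^(5t)·(I + t·N), where N is the 2×2 nilpotent shift.

After assembling e^{tJ} and conjugating by P, we get:

e^{tB} =
  [2*t*exp(5*t) + exp(5*t), t*exp(5*t)]
  [-4*t*exp(5*t), -2*t*exp(5*t) + exp(5*t)]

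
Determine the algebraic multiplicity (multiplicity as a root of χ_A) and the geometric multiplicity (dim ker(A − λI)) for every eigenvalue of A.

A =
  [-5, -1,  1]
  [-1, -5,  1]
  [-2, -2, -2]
λ = -4: alg = 3, geom = 2

Step 1 — factor the characteristic polynomial to read off the algebraic multiplicities:
  χ_A(x) = (x + 4)^3

Step 2 — compute geometric multiplicities via the rank-nullity identity g(λ) = n − rank(A − λI):
  rank(A − (-4)·I) = 1, so dim ker(A − (-4)·I) = n − 1 = 2

Summary:
  λ = -4: algebraic multiplicity = 3, geometric multiplicity = 2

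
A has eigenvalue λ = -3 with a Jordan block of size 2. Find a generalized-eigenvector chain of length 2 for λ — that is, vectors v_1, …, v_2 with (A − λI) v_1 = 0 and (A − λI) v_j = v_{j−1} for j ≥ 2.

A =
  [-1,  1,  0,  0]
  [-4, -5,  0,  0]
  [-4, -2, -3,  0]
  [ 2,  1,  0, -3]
A Jordan chain for λ = -3 of length 2:
v_1 = (2, -4, -4, 2)ᵀ
v_2 = (1, 0, 0, 0)ᵀ

Let N = A − (-3)·I. We want v_2 with N^2 v_2 = 0 but N^1 v_2 ≠ 0; then v_{j-1} := N · v_j for j = 2, …, 2.

Pick v_2 = (1, 0, 0, 0)ᵀ.
Then v_1 = N · v_2 = (2, -4, -4, 2)ᵀ.

Sanity check: (A − (-3)·I) v_1 = (0, 0, 0, 0)ᵀ = 0. ✓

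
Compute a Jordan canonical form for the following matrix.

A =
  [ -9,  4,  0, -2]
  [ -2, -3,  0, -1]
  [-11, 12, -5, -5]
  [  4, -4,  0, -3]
J_2(-5) ⊕ J_2(-5)

The characteristic polynomial is
  det(x·I − A) = x^4 + 20*x^3 + 150*x^2 + 500*x + 625 = (x + 5)^4

Eigenvalues and multiplicities (the geometric multiplicity of λ is n − rank(A − λI), which equals the number of Jordan blocks for λ):
  λ = -5: algebraic multiplicity = 4, geometric multiplicity = 2

Determining the block sizes for each eigenvalue:
  λ = -5: with am = 4 and gm = 2, the partition is not yet determined (e.g. several partitions of 4 into 2 parts exist). Let N = A − (-5)·I. Computing rank(N^1) = 2, rank(N^2) = 0; the number of blocks of size ≥ j is rank(N^{j−1}) − rank(N^j), giving [2, 2]. So we have 2 block(s) of size 2 → block sizes [2, 2]

Assembling the blocks gives a Jordan form
J =
  [-5,  1,  0,  0]
  [ 0, -5,  0,  0]
  [ 0,  0, -5,  1]
  [ 0,  0,  0, -5]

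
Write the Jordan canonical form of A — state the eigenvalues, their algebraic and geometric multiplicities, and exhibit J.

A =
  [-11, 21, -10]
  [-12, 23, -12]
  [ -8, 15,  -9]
J_2(-1) ⊕ J_1(5)

The characteristic polynomial is
  det(x·I − A) = x^3 - 3*x^2 - 9*x - 5 = (x - 5)*(x + 1)^2

Eigenvalues and multiplicities (the geometric multiplicity of λ is n − rank(A − λI), which equals the number of Jordan blocks for λ):
  λ = -1: algebraic multiplicity = 2, geometric multiplicity = 1
  λ = 5: algebraic multiplicity = 1, geometric multiplicity = 1

Determining the block sizes for each eigenvalue:
  λ = -1: one block (gm = 1), so the single block has size am = 2 → block sizes [2]
  λ = 5: one block (gm = 1), so the single block has size am = 1 → block sizes [1]

Assembling the blocks gives a Jordan form
J =
  [-1,  1, 0]
  [ 0, -1, 0]
  [ 0,  0, 5]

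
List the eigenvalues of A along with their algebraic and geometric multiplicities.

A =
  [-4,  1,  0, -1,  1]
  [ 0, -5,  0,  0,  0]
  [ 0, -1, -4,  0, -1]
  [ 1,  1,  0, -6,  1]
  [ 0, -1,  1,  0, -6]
λ = -5: alg = 5, geom = 3

Step 1 — factor the characteristic polynomial to read off the algebraic multiplicities:
  χ_A(x) = (x + 5)^5

Step 2 — compute geometric multiplicities via the rank-nullity identity g(λ) = n − rank(A − λI):
  rank(A − (-5)·I) = 2, so dim ker(A − (-5)·I) = n − 2 = 3

Summary:
  λ = -5: algebraic multiplicity = 5, geometric multiplicity = 3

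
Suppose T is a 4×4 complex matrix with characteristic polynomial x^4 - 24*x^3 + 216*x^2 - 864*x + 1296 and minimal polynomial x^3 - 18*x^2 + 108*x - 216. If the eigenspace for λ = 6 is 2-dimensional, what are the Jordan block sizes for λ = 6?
Block sizes for λ = 6: [3, 1]

Step 1 — from the characteristic polynomial, algebraic multiplicity of λ = 6 is 4. From dim ker(T − (6)·I) = 2, there are exactly 2 Jordan blocks for λ = 6.
Step 2 — from the minimal polynomial, the factor (x − 6)^3 tells us the largest block for λ = 6 has size 3.
Step 3 — with total size 4, 2 blocks, and largest block 3, the block sizes (in nonincreasing order) are [3, 1].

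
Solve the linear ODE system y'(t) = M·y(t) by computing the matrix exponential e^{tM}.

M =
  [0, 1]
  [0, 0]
e^{tM} =
  [1, t]
  [0, 1]

Strategy: write M = P · J · P⁻¹ where J is a Jordan canonical form, so e^{tM} = P · e^{tJ} · P⁻¹, and e^{tJ} can be computed block-by-block.

M has Jordan form
J =
  [0, 1]
  [0, 0]
(up to reordering of blocks).

Per-block formulas:
  For a 2×2 Jordan block J_2(0): exp(t · J_2(0)) = e^(0t)·(I + t·N), where N is the 2×2 nilpotent shift.

After assembling e^{tJ} and conjugating by P, we get:

e^{tM} =
  [1, t]
  [0, 1]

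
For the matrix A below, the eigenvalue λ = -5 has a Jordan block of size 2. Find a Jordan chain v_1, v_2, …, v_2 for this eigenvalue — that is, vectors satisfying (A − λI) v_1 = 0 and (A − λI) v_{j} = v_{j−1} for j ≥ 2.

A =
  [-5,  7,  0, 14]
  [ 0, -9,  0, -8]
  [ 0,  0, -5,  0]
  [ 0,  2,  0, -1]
A Jordan chain for λ = -5 of length 2:
v_1 = (7, -4, 0, 2)ᵀ
v_2 = (0, 1, 0, 0)ᵀ

Let N = A − (-5)·I. We want v_2 with N^2 v_2 = 0 but N^1 v_2 ≠ 0; then v_{j-1} := N · v_j for j = 2, …, 2.

Pick v_2 = (0, 1, 0, 0)ᵀ.
Then v_1 = N · v_2 = (7, -4, 0, 2)ᵀ.

Sanity check: (A − (-5)·I) v_1 = (0, 0, 0, 0)ᵀ = 0. ✓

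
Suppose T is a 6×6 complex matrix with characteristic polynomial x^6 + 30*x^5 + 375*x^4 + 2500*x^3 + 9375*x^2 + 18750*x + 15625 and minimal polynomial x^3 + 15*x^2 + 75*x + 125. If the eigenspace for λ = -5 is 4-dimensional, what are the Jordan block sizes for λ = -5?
Block sizes for λ = -5: [3, 1, 1, 1]

Step 1 — from the characteristic polynomial, algebraic multiplicity of λ = -5 is 6. From dim ker(T − (-5)·I) = 4, there are exactly 4 Jordan blocks for λ = -5.
Step 2 — from the minimal polynomial, the factor (x + 5)^3 tells us the largest block for λ = -5 has size 3.
Step 3 — with total size 6, 4 blocks, and largest block 3, the block sizes (in nonincreasing order) are [3, 1, 1, 1].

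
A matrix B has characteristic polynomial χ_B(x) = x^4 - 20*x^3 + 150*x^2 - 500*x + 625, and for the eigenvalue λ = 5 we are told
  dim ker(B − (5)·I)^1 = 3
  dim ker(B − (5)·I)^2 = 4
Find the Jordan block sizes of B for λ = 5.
Block sizes for λ = 5: [2, 1, 1]

From the dimensions of kernels of powers, the number of Jordan blocks of size at least j is d_j − d_{j−1} where d_j = dim ker(N^j) (with d_0 = 0). Computing the differences gives [3, 1].
The number of blocks of size exactly k is (#blocks of size ≥ k) − (#blocks of size ≥ k + 1), so the partition is: 2 block(s) of size 1, 1 block(s) of size 2.
In nonincreasing order the block sizes are [2, 1, 1].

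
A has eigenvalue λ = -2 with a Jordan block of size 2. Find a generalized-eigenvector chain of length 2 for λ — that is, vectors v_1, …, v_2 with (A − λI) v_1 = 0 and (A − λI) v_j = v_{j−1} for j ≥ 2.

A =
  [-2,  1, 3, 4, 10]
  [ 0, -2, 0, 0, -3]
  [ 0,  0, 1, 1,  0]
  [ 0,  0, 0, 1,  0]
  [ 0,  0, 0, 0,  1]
A Jordan chain for λ = -2 of length 2:
v_1 = (1, 0, 0, 0, 0)ᵀ
v_2 = (0, 1, 0, 0, 0)ᵀ

Let N = A − (-2)·I. We want v_2 with N^2 v_2 = 0 but N^1 v_2 ≠ 0; then v_{j-1} := N · v_j for j = 2, …, 2.

Pick v_2 = (0, 1, 0, 0, 0)ᵀ.
Then v_1 = N · v_2 = (1, 0, 0, 0, 0)ᵀ.

Sanity check: (A − (-2)·I) v_1 = (0, 0, 0, 0, 0)ᵀ = 0. ✓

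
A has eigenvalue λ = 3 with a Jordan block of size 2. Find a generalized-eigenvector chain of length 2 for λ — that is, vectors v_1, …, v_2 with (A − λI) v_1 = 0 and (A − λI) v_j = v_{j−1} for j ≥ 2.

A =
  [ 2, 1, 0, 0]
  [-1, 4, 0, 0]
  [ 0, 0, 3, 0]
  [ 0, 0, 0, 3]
A Jordan chain for λ = 3 of length 2:
v_1 = (-1, -1, 0, 0)ᵀ
v_2 = (1, 0, 0, 0)ᵀ

Let N = A − (3)·I. We want v_2 with N^2 v_2 = 0 but N^1 v_2 ≠ 0; then v_{j-1} := N · v_j for j = 2, …, 2.

Pick v_2 = (1, 0, 0, 0)ᵀ.
Then v_1 = N · v_2 = (-1, -1, 0, 0)ᵀ.

Sanity check: (A − (3)·I) v_1 = (0, 0, 0, 0)ᵀ = 0. ✓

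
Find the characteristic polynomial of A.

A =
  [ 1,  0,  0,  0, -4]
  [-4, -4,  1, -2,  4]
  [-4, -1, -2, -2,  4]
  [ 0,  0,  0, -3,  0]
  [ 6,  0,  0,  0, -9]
x^5 + 17*x^4 + 114*x^3 + 378*x^2 + 621*x + 405

Expanding det(x·I − A) (e.g. by cofactor expansion or by noting that A is similar to its Jordan form J, which has the same characteristic polynomial as A) gives
  χ_A(x) = x^5 + 17*x^4 + 114*x^3 + 378*x^2 + 621*x + 405
which factors as (x + 3)^4*(x + 5). The eigenvalues (with algebraic multiplicities) are λ = -5 with multiplicity 1, λ = -3 with multiplicity 4.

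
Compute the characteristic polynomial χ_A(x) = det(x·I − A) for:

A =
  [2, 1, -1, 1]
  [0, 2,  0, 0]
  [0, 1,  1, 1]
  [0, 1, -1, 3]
x^4 - 8*x^3 + 24*x^2 - 32*x + 16

Expanding det(x·I − A) (e.g. by cofactor expansion or by noting that A is similar to its Jordan form J, which has the same characteristic polynomial as A) gives
  χ_A(x) = x^4 - 8*x^3 + 24*x^2 - 32*x + 16
which factors as (x - 2)^4. The eigenvalues (with algebraic multiplicities) are λ = 2 with multiplicity 4.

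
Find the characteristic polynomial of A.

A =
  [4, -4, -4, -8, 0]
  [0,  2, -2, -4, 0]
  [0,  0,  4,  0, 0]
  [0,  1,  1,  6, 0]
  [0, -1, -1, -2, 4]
x^5 - 20*x^4 + 160*x^3 - 640*x^2 + 1280*x - 1024

Expanding det(x·I − A) (e.g. by cofactor expansion or by noting that A is similar to its Jordan form J, which has the same characteristic polynomial as A) gives
  χ_A(x) = x^5 - 20*x^4 + 160*x^3 - 640*x^2 + 1280*x - 1024
which factors as (x - 4)^5. The eigenvalues (with algebraic multiplicities) are λ = 4 with multiplicity 5.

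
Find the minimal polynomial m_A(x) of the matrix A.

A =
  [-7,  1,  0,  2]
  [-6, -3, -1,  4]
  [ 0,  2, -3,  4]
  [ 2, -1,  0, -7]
x^3 + 15*x^2 + 75*x + 125

The characteristic polynomial is χ_A(x) = (x + 5)^4, so the eigenvalues are known. The minimal polynomial is
  m_A(x) = Π_λ (x − λ)^{k_λ}
where k_λ is the size of the *largest* Jordan block for λ (equivalently, the smallest k with (A − λI)^k v = 0 for every generalised eigenvector v of λ).

  λ = -5: largest Jordan block has size 3, contributing (x + 5)^3

So m_A(x) = (x + 5)^3 = x^3 + 15*x^2 + 75*x + 125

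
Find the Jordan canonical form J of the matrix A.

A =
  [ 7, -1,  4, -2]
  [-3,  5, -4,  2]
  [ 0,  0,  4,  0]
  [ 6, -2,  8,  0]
J_2(4) ⊕ J_1(4) ⊕ J_1(4)

The characteristic polynomial is
  det(x·I − A) = x^4 - 16*x^3 + 96*x^2 - 256*x + 256 = (x - 4)^4

Eigenvalues and multiplicities (the geometric multiplicity of λ is n − rank(A − λI), which equals the number of Jordan blocks for λ):
  λ = 4: algebraic multiplicity = 4, geometric multiplicity = 3

Determining the block sizes for each eigenvalue:
  λ = 4: 3 blocks summing to 4 forces exactly one block of size 2 and the rest size 1 → block sizes [2, 1, 1]

Assembling the blocks gives a Jordan form
J =
  [4, 1, 0, 0]
  [0, 4, 0, 0]
  [0, 0, 4, 0]
  [0, 0, 0, 4]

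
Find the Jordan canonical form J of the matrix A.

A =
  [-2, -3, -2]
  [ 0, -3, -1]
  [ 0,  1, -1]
J_3(-2)

The characteristic polynomial is
  det(x·I − A) = x^3 + 6*x^2 + 12*x + 8 = (x + 2)^3

Eigenvalues and multiplicities (the geometric multiplicity of λ is n − rank(A − λI), which equals the number of Jordan blocks for λ):
  λ = -2: algebraic multiplicity = 3, geometric multiplicity = 1

Determining the block sizes for each eigenvalue:
  λ = -2: one block (gm = 1), so the single block has size am = 3 → block sizes [3]

Assembling the blocks gives a Jordan form
J =
  [-2,  1,  0]
  [ 0, -2,  1]
  [ 0,  0, -2]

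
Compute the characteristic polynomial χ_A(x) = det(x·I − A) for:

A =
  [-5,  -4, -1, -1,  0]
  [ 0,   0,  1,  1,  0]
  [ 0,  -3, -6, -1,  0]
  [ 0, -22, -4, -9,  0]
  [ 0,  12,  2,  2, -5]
x^5 + 25*x^4 + 250*x^3 + 1250*x^2 + 3125*x + 3125

Expanding det(x·I − A) (e.g. by cofactor expansion or by noting that A is similar to its Jordan form J, which has the same characteristic polynomial as A) gives
  χ_A(x) = x^5 + 25*x^4 + 250*x^3 + 1250*x^2 + 3125*x + 3125
which factors as (x + 5)^5. The eigenvalues (with algebraic multiplicities) are λ = -5 with multiplicity 5.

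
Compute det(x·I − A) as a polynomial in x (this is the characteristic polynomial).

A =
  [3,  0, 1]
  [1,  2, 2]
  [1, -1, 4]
x^3 - 9*x^2 + 27*x - 27

Expanding det(x·I − A) (e.g. by cofactor expansion or by noting that A is similar to its Jordan form J, which has the same characteristic polynomial as A) gives
  χ_A(x) = x^3 - 9*x^2 + 27*x - 27
which factors as (x - 3)^3. The eigenvalues (with algebraic multiplicities) are λ = 3 with multiplicity 3.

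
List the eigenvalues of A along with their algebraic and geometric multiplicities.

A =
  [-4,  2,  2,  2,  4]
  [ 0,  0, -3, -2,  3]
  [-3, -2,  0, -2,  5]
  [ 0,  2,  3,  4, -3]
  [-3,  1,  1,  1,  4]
λ = -1: alg = 2, geom = 1; λ = 2: alg = 3, geom = 2

Step 1 — factor the characteristic polynomial to read off the algebraic multiplicities:
  χ_A(x) = (x - 2)^3*(x + 1)^2

Step 2 — compute geometric multiplicities via the rank-nullity identity g(λ) = n − rank(A − λI):
  rank(A − (-1)·I) = 4, so dim ker(A − (-1)·I) = n − 4 = 1
  rank(A − (2)·I) = 3, so dim ker(A − (2)·I) = n − 3 = 2

Summary:
  λ = -1: algebraic multiplicity = 2, geometric multiplicity = 1
  λ = 2: algebraic multiplicity = 3, geometric multiplicity = 2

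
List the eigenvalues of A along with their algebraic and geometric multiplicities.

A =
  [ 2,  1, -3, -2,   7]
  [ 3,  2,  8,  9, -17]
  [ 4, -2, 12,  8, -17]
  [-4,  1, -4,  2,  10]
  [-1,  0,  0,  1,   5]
λ = 4: alg = 2, geom = 1; λ = 5: alg = 3, geom = 1

Step 1 — factor the characteristic polynomial to read off the algebraic multiplicities:
  χ_A(x) = (x - 5)^3*(x - 4)^2

Step 2 — compute geometric multiplicities via the rank-nullity identity g(λ) = n − rank(A − λI):
  rank(A − (4)·I) = 4, so dim ker(A − (4)·I) = n − 4 = 1
  rank(A − (5)·I) = 4, so dim ker(A − (5)·I) = n − 4 = 1

Summary:
  λ = 4: algebraic multiplicity = 2, geometric multiplicity = 1
  λ = 5: algebraic multiplicity = 3, geometric multiplicity = 1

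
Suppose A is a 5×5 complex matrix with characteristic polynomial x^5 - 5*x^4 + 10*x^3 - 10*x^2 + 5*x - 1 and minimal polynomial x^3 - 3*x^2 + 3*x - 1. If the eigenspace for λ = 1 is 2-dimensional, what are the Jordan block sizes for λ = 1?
Block sizes for λ = 1: [3, 2]

Step 1 — from the characteristic polynomial, algebraic multiplicity of λ = 1 is 5. From dim ker(A − (1)·I) = 2, there are exactly 2 Jordan blocks for λ = 1.
Step 2 — from the minimal polynomial, the factor (x − 1)^3 tells us the largest block for λ = 1 has size 3.
Step 3 — with total size 5, 2 blocks, and largest block 3, the block sizes (in nonincreasing order) are [3, 2].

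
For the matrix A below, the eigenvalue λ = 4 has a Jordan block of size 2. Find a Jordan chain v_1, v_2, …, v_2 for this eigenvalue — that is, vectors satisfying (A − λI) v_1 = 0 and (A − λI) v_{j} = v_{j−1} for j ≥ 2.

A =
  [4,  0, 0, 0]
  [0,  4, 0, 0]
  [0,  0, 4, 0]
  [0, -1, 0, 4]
A Jordan chain for λ = 4 of length 2:
v_1 = (0, 0, 0, -1)ᵀ
v_2 = (0, 1, 0, 0)ᵀ

Let N = A − (4)·I. We want v_2 with N^2 v_2 = 0 but N^1 v_2 ≠ 0; then v_{j-1} := N · v_j for j = 2, …, 2.

Pick v_2 = (0, 1, 0, 0)ᵀ.
Then v_1 = N · v_2 = (0, 0, 0, -1)ᵀ.

Sanity check: (A − (4)·I) v_1 = (0, 0, 0, 0)ᵀ = 0. ✓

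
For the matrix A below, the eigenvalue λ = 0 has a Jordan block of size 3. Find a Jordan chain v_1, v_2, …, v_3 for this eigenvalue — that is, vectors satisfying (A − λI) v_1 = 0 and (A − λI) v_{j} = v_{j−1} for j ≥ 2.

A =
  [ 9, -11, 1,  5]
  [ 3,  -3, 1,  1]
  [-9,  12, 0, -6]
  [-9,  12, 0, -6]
A Jordan chain for λ = 0 of length 3:
v_1 = (-6, 0, 9, 9)ᵀ
v_2 = (9, 3, -9, -9)ᵀ
v_3 = (1, 0, 0, 0)ᵀ

Let N = A − (0)·I. We want v_3 with N^3 v_3 = 0 but N^2 v_3 ≠ 0; then v_{j-1} := N · v_j for j = 3, …, 2.

Pick v_3 = (1, 0, 0, 0)ᵀ.
Then v_2 = N · v_3 = (9, 3, -9, -9)ᵀ.
Then v_1 = N · v_2 = (-6, 0, 9, 9)ᵀ.

Sanity check: (A − (0)·I) v_1 = (0, 0, 0, 0)ᵀ = 0. ✓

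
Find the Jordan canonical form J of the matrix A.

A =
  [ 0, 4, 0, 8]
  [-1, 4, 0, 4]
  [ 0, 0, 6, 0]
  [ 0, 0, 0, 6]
J_2(2) ⊕ J_1(6) ⊕ J_1(6)

The characteristic polynomial is
  det(x·I − A) = x^4 - 16*x^3 + 88*x^2 - 192*x + 144 = (x - 6)^2*(x - 2)^2

Eigenvalues and multiplicities (the geometric multiplicity of λ is n − rank(A − λI), which equals the number of Jordan blocks for λ):
  λ = 2: algebraic multiplicity = 2, geometric multiplicity = 1
  λ = 6: algebraic multiplicity = 2, geometric multiplicity = 2

Determining the block sizes for each eigenvalue:
  λ = 2: one block (gm = 1), so the single block has size am = 2 → block sizes [2]
  λ = 6: gm = am = 2, so every block has size 1 → block sizes [1, 1]

Assembling the blocks gives a Jordan form
J =
  [2, 1, 0, 0]
  [0, 2, 0, 0]
  [0, 0, 6, 0]
  [0, 0, 0, 6]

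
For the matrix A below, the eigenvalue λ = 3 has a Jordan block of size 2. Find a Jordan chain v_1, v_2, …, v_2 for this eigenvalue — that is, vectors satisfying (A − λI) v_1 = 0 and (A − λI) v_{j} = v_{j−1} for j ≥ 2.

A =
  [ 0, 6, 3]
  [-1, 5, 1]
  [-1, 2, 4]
A Jordan chain for λ = 3 of length 2:
v_1 = (-3, -1, -1)ᵀ
v_2 = (1, 0, 0)ᵀ

Let N = A − (3)·I. We want v_2 with N^2 v_2 = 0 but N^1 v_2 ≠ 0; then v_{j-1} := N · v_j for j = 2, …, 2.

Pick v_2 = (1, 0, 0)ᵀ.
Then v_1 = N · v_2 = (-3, -1, -1)ᵀ.

Sanity check: (A − (3)·I) v_1 = (0, 0, 0)ᵀ = 0. ✓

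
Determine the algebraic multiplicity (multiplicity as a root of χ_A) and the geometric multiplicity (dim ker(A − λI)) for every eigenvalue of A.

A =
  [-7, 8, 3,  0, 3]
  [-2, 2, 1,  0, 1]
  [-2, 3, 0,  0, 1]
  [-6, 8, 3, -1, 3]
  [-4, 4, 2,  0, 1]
λ = -1: alg = 5, geom = 3

Step 1 — factor the characteristic polynomial to read off the algebraic multiplicities:
  χ_A(x) = (x + 1)^5

Step 2 — compute geometric multiplicities via the rank-nullity identity g(λ) = n − rank(A − λI):
  rank(A − (-1)·I) = 2, so dim ker(A − (-1)·I) = n − 2 = 3

Summary:
  λ = -1: algebraic multiplicity = 5, geometric multiplicity = 3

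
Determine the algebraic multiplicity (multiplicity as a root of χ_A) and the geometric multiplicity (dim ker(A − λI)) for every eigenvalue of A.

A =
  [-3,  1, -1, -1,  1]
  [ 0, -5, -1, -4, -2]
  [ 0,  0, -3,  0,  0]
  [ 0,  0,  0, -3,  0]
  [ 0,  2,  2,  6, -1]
λ = -3: alg = 5, geom = 3

Step 1 — factor the characteristic polynomial to read off the algebraic multiplicities:
  χ_A(x) = (x + 3)^5

Step 2 — compute geometric multiplicities via the rank-nullity identity g(λ) = n − rank(A − λI):
  rank(A − (-3)·I) = 2, so dim ker(A − (-3)·I) = n − 2 = 3

Summary:
  λ = -3: algebraic multiplicity = 5, geometric multiplicity = 3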